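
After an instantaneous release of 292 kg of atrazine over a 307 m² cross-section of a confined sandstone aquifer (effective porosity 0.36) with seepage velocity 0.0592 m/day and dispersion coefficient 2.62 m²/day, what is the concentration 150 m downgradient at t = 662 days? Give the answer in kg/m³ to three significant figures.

For an instantaneous plane source, C(x,t) = M/(n_e·A·√(4πDt)) · exp(−(x−vt)²/(4Dt)), with n_e·A the pore (flow) area.
Plume center vt = 0.0592 × 662 = 39.1904 m, so the well at 150 m is 110.8096 m downgradient of the peak.
√(4πDt) = 147.6 m, giving peak height M/(n_e·A·√(4πDt)) = 292/(0.36 × 307 × 147.6) = 0.01790 kg/m³.
(x−vt)²/(4Dt) = (110.8096)²/(4 × 2.62 × 662) = 1.770; exp(−1.770) = 0.1703.
C = 0.01790 × 0.1703 = 0.00305 kg/m³.

0.00305 kg/m³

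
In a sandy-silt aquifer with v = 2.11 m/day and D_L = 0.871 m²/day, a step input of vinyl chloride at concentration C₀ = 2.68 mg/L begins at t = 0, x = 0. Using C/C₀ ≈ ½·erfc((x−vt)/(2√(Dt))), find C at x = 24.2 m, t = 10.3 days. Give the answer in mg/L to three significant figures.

0.751 mg/L

For a continuous step input, C/C₀ ≈ ½·erfc((x−vt)/(2√(Dt))).
vt = 2.11 × 10.3 = 21.733 m and 2√(Dt) = 2√(0.871 × 10.3) = 5.990 m.
Argument (x−vt)/(2√(Dt)) = (24.2 − 21.733)/5.990 = 0.4119; ½·erfc(0.4119) = 0.2801.
C = 2.68 × 0.2801 = 0.751 mg/L.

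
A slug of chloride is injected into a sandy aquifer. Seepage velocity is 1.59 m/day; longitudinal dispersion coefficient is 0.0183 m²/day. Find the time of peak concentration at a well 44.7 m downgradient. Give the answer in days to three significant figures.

For the 1D instantaneous-source solution, setting ∂C/∂t = 0 at fixed x gives v²t² + 2Dt − x² = 0, so t = (√(D² + v²x²) − D)/v².
√(D² + v²x²) = √(0.0183² + 1.59² × 44.7²) = 71.07; v² = 2.5281.
t = (71.07 − 0.0183)/2.5281 = 28.1 days (vs. the pure-advection estimate x/v = 28.1 d).

28.1 days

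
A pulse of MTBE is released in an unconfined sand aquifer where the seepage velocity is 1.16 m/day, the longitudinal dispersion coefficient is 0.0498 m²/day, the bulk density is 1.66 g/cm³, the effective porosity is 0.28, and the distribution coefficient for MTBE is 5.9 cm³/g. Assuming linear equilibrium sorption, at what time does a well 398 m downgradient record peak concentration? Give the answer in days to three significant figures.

12300 days

Retardation factor R = 1 + ρ_b·K_d/n = 1 + 1.66 × 5.9/0.28 = 35.98.
Sorption retards both mechanisms: v_R = v/R = 0.03224 m/day, D_R = D/R = 0.001384 m²/day.
Peak time from v_R²t² + 2D_R t − x² = 0: t = (√(D_R² + v_R²x²) − D_R)/v_R².
√(D_R² + v_R²x²) = √(0.001384² + 0.03224² × 398²) = 12.83; v_R² = 0.001039.
t = (12.83 − 0.001384)/0.001039 = 12300 days.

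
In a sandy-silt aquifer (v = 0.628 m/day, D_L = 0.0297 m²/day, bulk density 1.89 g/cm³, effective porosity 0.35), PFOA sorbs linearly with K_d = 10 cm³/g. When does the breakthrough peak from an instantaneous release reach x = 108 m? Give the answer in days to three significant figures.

9450 days

Retardation factor R = 1 + ρ_b·K_d/n = 1 + 1.89 × 10/0.35 = 55.00.
Sorption retards both mechanisms: v_R = v/R = 0.01142 m/day, D_R = D/R = 0.0005400 m²/day.
Peak time from v_R²t² + 2D_R t − x² = 0: t = (√(D_R² + v_R²x²) − D_R)/v_R².
√(D_R² + v_R²x²) = √(0.0005400² + 0.01142² × 108²) = 1.233; v_R² = 0.0001304.
t = (1.233 − 0.0005400)/0.0001304 = 9450 days.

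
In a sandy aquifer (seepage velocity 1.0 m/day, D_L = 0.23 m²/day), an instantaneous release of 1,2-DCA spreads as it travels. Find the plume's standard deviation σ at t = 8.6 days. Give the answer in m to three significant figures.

Dispersive spreading gives a Gaussian with σ² = 2Dt; advection only shifts the center.
σ = √(2 × 0.23 × 8.6) = 1.99 m.

1.99 m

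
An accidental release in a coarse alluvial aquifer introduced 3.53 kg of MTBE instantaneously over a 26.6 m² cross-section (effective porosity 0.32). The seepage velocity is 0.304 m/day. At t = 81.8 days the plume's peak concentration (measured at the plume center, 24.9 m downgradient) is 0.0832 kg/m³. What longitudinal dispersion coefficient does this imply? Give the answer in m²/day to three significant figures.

0.0242 m²/day

At the plume center C_max = M/(n_e·A·√(4πDt)), so D = M²/(4πt·(n_e·A·C_max)²).
n_e·A·C_max = 0.32 × 26.6 × 0.0832 = 0.7082 kg/m.
D = 3.53²/(4π × 81.8 × 0.7082²) = 0.0242 m²/day.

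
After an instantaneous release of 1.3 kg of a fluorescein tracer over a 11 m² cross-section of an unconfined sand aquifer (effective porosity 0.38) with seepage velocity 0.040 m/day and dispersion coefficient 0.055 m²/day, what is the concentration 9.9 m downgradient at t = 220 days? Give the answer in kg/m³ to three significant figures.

For an instantaneous plane source, C(x,t) = M/(n_e·A·√(4πDt)) · exp(−(x−vt)²/(4Dt)), with n_e·A the pore (flow) area.
Plume center vt = 0.040 × 220 = 8.8 m, so the well at 9.9 m is 1.1 m downgradient of the peak.
√(4πDt) = 12.33 m, giving peak height M/(n_e·A·√(4πDt)) = 1.3/(0.38 × 11 × 12.33) = 0.02522 kg/m³.
(x−vt)²/(4Dt) = (1.1)²/(4 × 0.055 × 220) = 0.02500; exp(−0.02500) = 0.9753.
C = 0.02522 × 0.9753 = 0.0246 kg/m³.

0.0246 kg/m³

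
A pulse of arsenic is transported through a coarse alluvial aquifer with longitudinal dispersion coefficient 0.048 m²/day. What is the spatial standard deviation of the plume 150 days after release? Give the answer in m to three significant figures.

3.79 m

Dispersive spreading gives a Gaussian with σ² = 2Dt; advection only shifts the center.
σ = √(2 × 0.048 × 150) = 3.79 m.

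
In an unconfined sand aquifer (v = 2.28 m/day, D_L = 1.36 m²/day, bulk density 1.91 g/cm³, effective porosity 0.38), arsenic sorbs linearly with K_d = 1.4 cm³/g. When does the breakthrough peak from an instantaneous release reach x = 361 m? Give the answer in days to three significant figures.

Retardation factor R = 1 + ρ_b·K_d/n = 1 + 1.91 × 1.4/0.38 = 8.037.
Sorption retards both mechanisms: v_R = v/R = 0.2837 m/day, D_R = D/R = 0.1692 m²/day.
Peak time from v_R²t² + 2D_R t − x² = 0: t = (√(D_R² + v_R²x²) − D_R)/v_R².
√(D_R² + v_R²x²) = √(0.1692² + 0.2837² × 361²) = 102.4; v_R² = 0.08049.
t = (102.4 − 0.1692)/0.08049 = 1270 days.

1270 days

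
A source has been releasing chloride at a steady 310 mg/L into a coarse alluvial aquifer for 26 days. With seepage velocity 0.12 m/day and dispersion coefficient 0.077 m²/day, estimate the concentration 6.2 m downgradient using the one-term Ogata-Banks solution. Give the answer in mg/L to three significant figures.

For a continuous step input, C/C₀ ≈ ½·erfc((x−vt)/(2√(Dt))).
vt = 0.12 × 26 = 3.12 m and 2√(Dt) = 2√(0.077 × 26) = 2.830 m.
Argument (x−vt)/(2√(Dt)) = (6.2 − 3.12)/2.830 = 1.088; ½·erfc(1.088) = 0.06194.
C = 310 × 0.06194 = 19.2 mg/L.

19.2 mg/L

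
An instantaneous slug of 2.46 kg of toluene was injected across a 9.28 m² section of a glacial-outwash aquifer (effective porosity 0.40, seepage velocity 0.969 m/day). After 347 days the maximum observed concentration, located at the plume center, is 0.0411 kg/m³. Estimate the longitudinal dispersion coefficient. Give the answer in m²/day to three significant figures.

At the plume center C_max = M/(n_e·A·√(4πDt)), so D = M²/(4πt·(n_e·A·C_max)²).
n_e·A·C_max = 0.40 × 9.28 × 0.0411 = 0.1526 kg/m.
D = 2.46²/(4π × 347 × 0.1526²) = 0.0596 m²/day.

0.0596 m²/day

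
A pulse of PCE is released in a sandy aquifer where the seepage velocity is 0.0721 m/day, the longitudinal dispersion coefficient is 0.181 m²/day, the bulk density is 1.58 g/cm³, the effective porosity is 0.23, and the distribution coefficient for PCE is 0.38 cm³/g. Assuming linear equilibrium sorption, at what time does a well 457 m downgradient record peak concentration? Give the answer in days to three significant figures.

22800 days

Retardation factor R = 1 + ρ_b·K_d/n = 1 + 1.58 × 0.38/0.23 = 3.610.
Sorption retards both mechanisms: v_R = v/R = 0.01997 m/day, D_R = D/R = 0.05014 m²/day.
Peak time from v_R²t² + 2D_R t − x² = 0: t = (√(D_R² + v_R²x²) − D_R)/v_R².
√(D_R² + v_R²x²) = √(0.05014² + 0.01997² × 457²) = 9.126; v_R² = 0.0003988.
t = (9.126 − 0.05014)/0.0003988 = 22800 days.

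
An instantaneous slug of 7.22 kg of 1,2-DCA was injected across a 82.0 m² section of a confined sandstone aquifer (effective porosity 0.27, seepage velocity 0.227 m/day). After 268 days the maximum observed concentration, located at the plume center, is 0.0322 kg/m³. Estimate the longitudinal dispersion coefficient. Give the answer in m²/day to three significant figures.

At the plume center C_max = M/(n_e·A·√(4πDt)), so D = M²/(4πt·(n_e·A·C_max)²).
n_e·A·C_max = 0.27 × 82.0 × 0.0322 = 0.7129 kg/m.
D = 7.22²/(4π × 268 × 0.7129²) = 0.0305 m²/day.

0.0305 m²/day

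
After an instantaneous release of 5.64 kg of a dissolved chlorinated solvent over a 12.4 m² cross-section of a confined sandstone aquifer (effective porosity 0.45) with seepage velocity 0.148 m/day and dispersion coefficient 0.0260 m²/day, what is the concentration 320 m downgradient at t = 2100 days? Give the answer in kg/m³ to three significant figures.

0.0262 kg/m³

For an instantaneous plane source, C(x,t) = M/(n_e·A·√(4πDt)) · exp(−(x−vt)²/(4Dt)), with n_e·A the pore (flow) area.
Plume center vt = 0.148 × 2100 = 310.8 m, so the well at 320 m is 9.2 m downgradient of the peak.
√(4πDt) = 26.19 m, giving peak height M/(n_e·A·√(4πDt)) = 5.64/(0.45 × 12.4 × 26.19) = 0.03859 kg/m³.
(x−vt)²/(4Dt) = (9.2)²/(4 × 0.0260 × 2100) = 0.3875; exp(−0.3875) = 0.6788.
C = 0.03859 × 0.6788 = 0.0262 kg/m³.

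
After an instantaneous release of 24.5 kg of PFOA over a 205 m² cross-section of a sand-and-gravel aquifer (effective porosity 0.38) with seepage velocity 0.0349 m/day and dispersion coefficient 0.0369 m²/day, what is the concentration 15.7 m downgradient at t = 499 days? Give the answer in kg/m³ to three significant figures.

For an instantaneous plane source, C(x,t) = M/(n_e·A·√(4πDt)) · exp(−(x−vt)²/(4Dt)), with n_e·A the pore (flow) area.
Plume center vt = 0.0349 × 499 = 17.4151 m, so the well at 15.7 m is 1.7151 m upgradient of the peak.
√(4πDt) = 15.21 m, giving peak height M/(n_e·A·√(4πDt)) = 24.5/(0.38 × 205 × 15.21) = 0.02068 kg/m³.
(x−vt)²/(4Dt) = (-1.7151)²/(4 × 0.0369 × 499) = 0.03994; exp(−0.03994) = 0.9608.
C = 0.02068 × 0.9608 = 0.0199 kg/m³.

0.0199 kg/m³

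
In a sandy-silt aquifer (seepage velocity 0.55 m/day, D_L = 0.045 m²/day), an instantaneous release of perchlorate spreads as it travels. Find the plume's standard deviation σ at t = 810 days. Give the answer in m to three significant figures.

8.54 m

Dispersive spreading gives a Gaussian with σ² = 2Dt; advection only shifts the center.
σ = √(2 × 0.045 × 810) = 8.54 m.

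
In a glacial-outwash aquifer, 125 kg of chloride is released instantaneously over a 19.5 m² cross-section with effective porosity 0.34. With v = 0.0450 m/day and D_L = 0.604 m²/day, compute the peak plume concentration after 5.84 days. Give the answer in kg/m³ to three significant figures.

2.83 kg/m³

The peak of an instantaneous 1D plume sits at x = vt; there the Gaussian factor is 1 and C_max = M/(n_e·A·√(4πDt)), where n_e·A is the pore area the mass is dissolved in.
√(4πDt) = √(4π × 0.604 × 5.84) = 6.658 m, so C_max = 125/(0.34 × 19.5 × 6.658) = 2.83 kg/m³.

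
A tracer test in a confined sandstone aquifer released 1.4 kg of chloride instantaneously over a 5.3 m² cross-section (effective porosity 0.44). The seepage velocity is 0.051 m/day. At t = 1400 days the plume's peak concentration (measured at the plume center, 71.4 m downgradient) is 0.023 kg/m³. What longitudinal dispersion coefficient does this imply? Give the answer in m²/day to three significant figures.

0.0387 m²/day

At the plume center C_max = M/(n_e·A·√(4πDt)), so D = M²/(4πt·(n_e·A·C_max)²).
n_e·A·C_max = 0.44 × 5.3 × 0.023 = 0.05364 kg/m.
D = 1.4²/(4π × 1400 × 0.05364²) = 0.0387 m²/day.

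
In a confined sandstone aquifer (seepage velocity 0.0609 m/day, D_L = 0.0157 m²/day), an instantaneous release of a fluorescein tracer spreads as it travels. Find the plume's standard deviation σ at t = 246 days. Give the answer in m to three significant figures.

2.78 m

Dispersive spreading gives a Gaussian with σ² = 2Dt; advection only shifts the center.
σ = √(2 × 0.0157 × 246) = 2.78 m.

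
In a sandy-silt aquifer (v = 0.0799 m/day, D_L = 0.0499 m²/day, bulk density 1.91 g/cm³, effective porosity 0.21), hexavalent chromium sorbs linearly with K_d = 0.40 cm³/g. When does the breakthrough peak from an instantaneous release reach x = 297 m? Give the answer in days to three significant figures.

17200 days

Retardation factor R = 1 + ρ_b·K_d/n = 1 + 1.91 × 0.40/0.21 = 4.638.
Sorption retards both mechanisms: v_R = v/R = 0.01723 m/day, D_R = D/R = 0.01076 m²/day.
Peak time from v_R²t² + 2D_R t − x² = 0: t = (√(D_R² + v_R²x²) − D_R)/v_R².
√(D_R² + v_R²x²) = √(0.01076² + 0.01723² × 297²) = 5.117; v_R² = 0.0002969.
t = (5.117 − 0.01076)/0.0002969 = 17200 days.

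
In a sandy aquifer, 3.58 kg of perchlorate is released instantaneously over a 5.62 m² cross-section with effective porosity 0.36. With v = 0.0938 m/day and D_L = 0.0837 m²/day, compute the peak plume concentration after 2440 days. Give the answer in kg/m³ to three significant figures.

0.0349 kg/m³

The peak of an instantaneous 1D plume sits at x = vt; there the Gaussian factor is 1 and C_max = M/(n_e·A·√(4πDt)), where n_e·A is the pore area the mass is dissolved in.
√(4πDt) = √(4π × 0.0837 × 2440) = 50.66 m, so C_max = 3.58/(0.36 × 5.62 × 50.66) = 0.0349 kg/m³.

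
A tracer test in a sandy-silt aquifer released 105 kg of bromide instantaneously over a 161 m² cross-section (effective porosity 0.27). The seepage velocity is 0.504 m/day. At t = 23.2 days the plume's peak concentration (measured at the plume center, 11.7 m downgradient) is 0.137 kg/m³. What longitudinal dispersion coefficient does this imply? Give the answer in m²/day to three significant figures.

1.07 m²/day

At the plume center C_max = M/(n_e·A·√(4πDt)), so D = M²/(4πt·(n_e·A·C_max)²).
n_e·A·C_max = 0.27 × 161 × 0.137 = 5.955 kg/m.
D = 105²/(4π × 23.2 × 5.955²) = 1.07 m²/day.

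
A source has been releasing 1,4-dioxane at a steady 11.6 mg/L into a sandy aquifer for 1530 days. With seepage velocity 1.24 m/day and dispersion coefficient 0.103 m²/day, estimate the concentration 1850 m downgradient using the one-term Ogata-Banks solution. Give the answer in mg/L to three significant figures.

11.6 mg/L

For a continuous step input, C/C₀ ≈ ½·erfc((x−vt)/(2√(Dt))).
vt = 1.24 × 1530 = 1897.2 m and 2√(Dt) = 2√(0.103 × 1530) = 25.11 m.
Argument (x−vt)/(2√(Dt)) = (1850 − 1897.2)/25.11 = -1.880; ½·erfc(-1.880) = 0.9961.
C = 11.6 × 0.9961 = 11.6 mg/L.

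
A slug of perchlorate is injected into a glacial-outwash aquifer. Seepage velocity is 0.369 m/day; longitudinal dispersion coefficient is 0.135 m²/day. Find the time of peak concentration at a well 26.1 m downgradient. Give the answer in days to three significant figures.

69.7 days

For the 1D instantaneous-source solution, setting ∂C/∂t = 0 at fixed x gives v²t² + 2Dt − x² = 0, so t = (√(D² + v²x²) − D)/v².
√(D² + v²x²) = √(0.135² + 0.369² × 26.1²) = 9.632; v² = 0.136161.
t = (9.632 − 0.135)/0.136161 = 69.7 days (vs. the pure-advection estimate x/v = 70.7 d).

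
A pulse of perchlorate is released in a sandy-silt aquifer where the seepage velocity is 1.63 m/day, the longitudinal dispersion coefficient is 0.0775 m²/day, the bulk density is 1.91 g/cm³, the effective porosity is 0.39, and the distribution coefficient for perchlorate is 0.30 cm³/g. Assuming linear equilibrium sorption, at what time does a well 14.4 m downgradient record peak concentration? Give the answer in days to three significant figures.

Retardation factor R = 1 + ρ_b·K_d/n = 1 + 1.91 × 0.30/0.39 = 2.469.
Sorption retards both mechanisms: v_R = v/R = 0.6602 m/day, D_R = D/R = 0.03139 m²/day.
Peak time from v_R²t² + 2D_R t − x² = 0: t = (√(D_R² + v_R²x²) − D_R)/v_R².
√(D_R² + v_R²x²) = √(0.03139² + 0.6602² × 14.4²) = 9.507; v_R² = 0.4359.
t = (9.507 − 0.03139)/0.4359 = 21.7 days.

21.7 days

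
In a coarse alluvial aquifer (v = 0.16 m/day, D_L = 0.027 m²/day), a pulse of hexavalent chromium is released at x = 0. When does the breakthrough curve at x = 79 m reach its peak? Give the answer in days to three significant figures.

493 days

For the 1D instantaneous-source solution, setting ∂C/∂t = 0 at fixed x gives v²t² + 2Dt − x² = 0, so t = (√(D² + v²x²) − D)/v².
√(D² + v²x²) = √(0.027² + 0.16² × 79²) = 12.64; v² = 0.0256.
t = (12.64 − 0.027)/0.0256 = 493 days (vs. the pure-advection estimate x/v = 494 d).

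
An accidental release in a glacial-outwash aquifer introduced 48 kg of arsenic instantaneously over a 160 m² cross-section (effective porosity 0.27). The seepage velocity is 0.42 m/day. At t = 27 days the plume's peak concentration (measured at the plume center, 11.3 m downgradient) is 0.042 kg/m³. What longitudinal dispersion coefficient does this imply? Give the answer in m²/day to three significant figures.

2.06 m²/day

At the plume center C_max = M/(n_e·A·√(4πDt)), so D = M²/(4πt·(n_e·A·C_max)²).
n_e·A·C_max = 0.27 × 160 × 0.042 = 1.814 kg/m.
D = 48²/(4π × 27 × 1.814²) = 2.06 m²/day.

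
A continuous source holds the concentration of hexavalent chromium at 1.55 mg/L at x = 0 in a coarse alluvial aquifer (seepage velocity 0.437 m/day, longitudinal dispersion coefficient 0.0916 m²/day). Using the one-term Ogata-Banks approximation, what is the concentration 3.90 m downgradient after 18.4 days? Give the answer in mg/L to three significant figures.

For a continuous step input, C/C₀ ≈ ½·erfc((x−vt)/(2√(Dt))).
vt = 0.437 × 18.4 = 8.0408 m and 2√(Dt) = 2√(0.0916 × 18.4) = 2.596 m.
Argument (x−vt)/(2√(Dt)) = (3.90 − 8.0408)/2.596 = -1.595; ½·erfc(-1.595) = 0.9880.
C = 1.55 × 0.9880 = 1.53 mg/L.

1.53 mg/L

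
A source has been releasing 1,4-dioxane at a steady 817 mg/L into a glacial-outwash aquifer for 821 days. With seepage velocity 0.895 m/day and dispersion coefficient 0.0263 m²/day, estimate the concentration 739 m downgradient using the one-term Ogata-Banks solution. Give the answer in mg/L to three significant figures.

For a continuous step input, C/C₀ ≈ ½·erfc((x−vt)/(2√(Dt))).
vt = 0.895 × 821 = 734.795 m and 2√(Dt) = 2√(0.0263 × 821) = 9.294 m.
Argument (x−vt)/(2√(Dt)) = (739 − 734.795)/9.294 = 0.4524; ½·erfc(0.4524) = 0.2612.
C = 817 × 0.2612 = 213 mg/L.

213 mg/L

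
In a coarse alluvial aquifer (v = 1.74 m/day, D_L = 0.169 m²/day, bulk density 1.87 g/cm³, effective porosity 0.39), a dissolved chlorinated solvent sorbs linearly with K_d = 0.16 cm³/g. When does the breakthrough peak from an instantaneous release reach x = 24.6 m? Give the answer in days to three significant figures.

24.9 days

Retardation factor R = 1 + ρ_b·K_d/n = 1 + 1.87 × 0.16/0.39 = 1.767.
Sorption retards both mechanisms: v_R = v/R = 0.9847 m/day, D_R = D/R = 0.09564 m²/day.
Peak time from v_R²t² + 2D_R t − x² = 0: t = (√(D_R² + v_R²x²) − D_R)/v_R².
√(D_R² + v_R²x²) = √(0.09564² + 0.9847² × 24.6²) = 24.22; v_R² = 0.9696.
t = (24.22 − 0.09564)/0.9696 = 24.9 days.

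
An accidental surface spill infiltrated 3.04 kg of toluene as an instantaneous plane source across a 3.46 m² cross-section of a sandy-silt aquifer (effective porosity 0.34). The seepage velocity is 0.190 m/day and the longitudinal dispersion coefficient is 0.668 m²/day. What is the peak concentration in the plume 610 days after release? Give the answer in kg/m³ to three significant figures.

0.0361 kg/m³

The peak of an instantaneous 1D plume sits at x = vt; there the Gaussian factor is 1 and C_max = M/(n_e·A·√(4πDt)), where n_e·A is the pore area the mass is dissolved in.
√(4πDt) = √(4π × 0.668 × 610) = 71.56 m, so C_max = 3.04/(0.34 × 3.46 × 71.56) = 0.0361 kg/m³.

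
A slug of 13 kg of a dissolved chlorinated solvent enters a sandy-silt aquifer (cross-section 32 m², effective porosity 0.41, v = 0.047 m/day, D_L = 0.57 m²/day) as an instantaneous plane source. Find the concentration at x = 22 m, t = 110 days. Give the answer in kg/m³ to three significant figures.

0.0114 kg/m³

For an instantaneous plane source, C(x,t) = M/(n_e·A·√(4πDt)) · exp(−(x−vt)²/(4Dt)), with n_e·A the pore (flow) area.
Plume center vt = 0.047 × 110 = 5.17 m, so the well at 22 m is 16.83 m downgradient of the peak.
√(4πDt) = 28.07 m, giving peak height M/(n_e·A·√(4πDt)) = 13/(0.41 × 32 × 28.07) = 0.03530 kg/m³.
(x−vt)²/(4Dt) = (16.83)²/(4 × 0.57 × 110) = 1.129; exp(−1.129) = 0.3234.
C = 0.03530 × 0.3234 = 0.0114 kg/m³.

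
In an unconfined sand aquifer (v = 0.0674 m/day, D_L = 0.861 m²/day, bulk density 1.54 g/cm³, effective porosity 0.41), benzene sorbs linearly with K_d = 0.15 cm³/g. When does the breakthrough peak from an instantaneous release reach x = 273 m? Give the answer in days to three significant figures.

Retardation factor R = 1 + ρ_b·K_d/n = 1 + 1.54 × 0.15/0.41 = 1.563.
Sorption retards both mechanisms: v_R = v/R = 0.04312 m/day, D_R = D/R = 0.5509 m²/day.
Peak time from v_R²t² + 2D_R t − x² = 0: t = (√(D_R² + v_R²x²) − D_R)/v_R².
√(D_R² + v_R²x²) = √(0.5509² + 0.04312² × 273²) = 11.78; v_R² = 0.001859.
t = (11.78 − 0.5509)/0.001859 = 6040 days.

6040 days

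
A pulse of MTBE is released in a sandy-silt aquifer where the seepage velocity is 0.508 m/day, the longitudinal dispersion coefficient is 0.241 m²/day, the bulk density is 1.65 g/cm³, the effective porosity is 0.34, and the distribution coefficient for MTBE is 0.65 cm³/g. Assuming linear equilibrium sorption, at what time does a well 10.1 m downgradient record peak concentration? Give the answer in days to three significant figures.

78.8 days

Retardation factor R = 1 + ρ_b·K_d/n = 1 + 1.65 × 0.65/0.34 = 4.154.
Sorption retards both mechanisms: v_R = v/R = 0.1223 m/day, D_R = D/R = 0.05802 m²/day.
Peak time from v_R²t² + 2D_R t − x² = 0: t = (√(D_R² + v_R²x²) − D_R)/v_R².
√(D_R² + v_R²x²) = √(0.05802² + 0.1223² × 10.1²) = 1.237; v_R² = 0.01496.
t = (1.237 − 0.05802)/0.01496 = 78.8 days.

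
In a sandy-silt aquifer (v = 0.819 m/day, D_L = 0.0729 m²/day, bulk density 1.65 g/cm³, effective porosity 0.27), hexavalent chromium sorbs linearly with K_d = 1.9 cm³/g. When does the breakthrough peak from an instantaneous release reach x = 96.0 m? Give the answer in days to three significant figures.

1480 days

Retardation factor R = 1 + ρ_b·K_d/n = 1 + 1.65 × 1.9/0.27 = 12.61.
Sorption retards both mechanisms: v_R = v/R = 0.06495 m/day, D_R = D/R = 0.005781 m²/day.
Peak time from v_R²t² + 2D_R t − x² = 0: t = (√(D_R² + v_R²x²) − D_R)/v_R².
√(D_R² + v_R²x²) = √(0.005781² + 0.06495² × 96.0²) = 6.235; v_R² = 0.004219.
t = (6.235 − 0.005781)/0.004219 = 1480 days.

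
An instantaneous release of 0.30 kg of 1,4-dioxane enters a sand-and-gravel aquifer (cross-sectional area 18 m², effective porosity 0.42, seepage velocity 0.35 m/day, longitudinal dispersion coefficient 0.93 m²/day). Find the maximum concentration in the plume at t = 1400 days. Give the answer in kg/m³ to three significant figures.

The peak of an instantaneous 1D plume sits at x = vt; there the Gaussian factor is 1 and C_max = M/(n_e·A·√(4πDt)), where n_e·A is the pore area the mass is dissolved in.
√(4πDt) = √(4π × 0.93 × 1400) = 127.9 m, so C_max = 0.30/(0.42 × 18 × 127.9) = 0.000310 kg/m³.

0.000310 kg/m³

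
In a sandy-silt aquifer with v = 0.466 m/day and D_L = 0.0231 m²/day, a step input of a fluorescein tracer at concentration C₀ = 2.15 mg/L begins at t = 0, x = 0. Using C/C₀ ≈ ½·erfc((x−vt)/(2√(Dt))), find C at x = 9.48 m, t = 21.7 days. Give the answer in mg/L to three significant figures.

For a continuous step input, C/C₀ ≈ ½·erfc((x−vt)/(2√(Dt))).
vt = 0.466 × 21.7 = 10.1122 m and 2√(Dt) = 2√(0.0231 × 21.7) = 1.416 m.
Argument (x−vt)/(2√(Dt)) = (9.48 − 10.1122)/1.416 = -0.4465; ½·erfc(-0.4465) = 0.7361.
C = 2.15 × 0.7361 = 1.58 mg/L.

1.58 mg/L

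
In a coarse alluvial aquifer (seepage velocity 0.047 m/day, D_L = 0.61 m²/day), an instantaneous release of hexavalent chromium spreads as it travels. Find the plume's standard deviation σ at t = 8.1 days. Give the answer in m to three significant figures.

3.14 m

Dispersive spreading gives a Gaussian with σ² = 2Dt; advection only shifts the center.
σ = √(2 × 0.61 × 8.1) = 3.14 m.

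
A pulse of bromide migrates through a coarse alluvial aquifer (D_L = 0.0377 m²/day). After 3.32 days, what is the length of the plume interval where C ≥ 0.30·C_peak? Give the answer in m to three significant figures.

1.55 m

The plume is Gaussian with σ = √(2Dt) = √(2 × 0.0377 × 3.32) = 0.5003 m.
C/C_peak = exp(−Δx²/(2σ²)) = 0.30 ⇒ Δx = σ·√(−2 ln 0.30) = 0.5003 × 1.552 = 0.7765 m.
Width = 2Δx = 1.55 m.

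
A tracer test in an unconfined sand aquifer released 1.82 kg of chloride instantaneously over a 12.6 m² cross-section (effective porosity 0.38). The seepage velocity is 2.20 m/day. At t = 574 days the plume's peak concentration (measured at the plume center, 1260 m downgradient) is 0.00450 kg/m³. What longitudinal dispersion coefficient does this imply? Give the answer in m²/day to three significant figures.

At the plume center C_max = M/(n_e·A·√(4πDt)), so D = M²/(4πt·(n_e·A·C_max)²).
n_e·A·C_max = 0.38 × 12.6 × 0.00450 = 0.02155 kg/m.
D = 1.82²/(4π × 574 × 0.02155²) = 0.989 m²/day.

0.989 m²/day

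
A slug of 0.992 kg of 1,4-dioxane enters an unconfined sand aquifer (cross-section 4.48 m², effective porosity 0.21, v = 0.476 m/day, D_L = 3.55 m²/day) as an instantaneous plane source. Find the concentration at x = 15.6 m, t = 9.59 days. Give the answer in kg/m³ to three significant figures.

0.0208 kg/m³

For an instantaneous plane source, C(x,t) = M/(n_e·A·√(4πDt)) · exp(−(x−vt)²/(4Dt)), with n_e·A the pore (flow) area.
Plume center vt = 0.476 × 9.59 = 4.56484 m, so the well at 15.6 m is 11.03516 m downgradient of the peak.
√(4πDt) = 20.68 m, giving peak height M/(n_e·A·√(4πDt)) = 0.992/(0.21 × 4.48 × 20.68) = 0.05099 kg/m³.
(x−vt)²/(4Dt) = (11.03516)²/(4 × 3.55 × 9.59) = 0.8942; exp(−0.8942) = 0.4089.
C = 0.05099 × 0.4089 = 0.0208 kg/m³.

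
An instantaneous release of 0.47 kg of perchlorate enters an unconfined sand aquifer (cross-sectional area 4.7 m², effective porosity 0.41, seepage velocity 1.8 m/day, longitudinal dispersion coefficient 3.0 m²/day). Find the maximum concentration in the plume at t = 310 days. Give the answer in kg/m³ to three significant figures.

0.00226 kg/m³

The peak of an instantaneous 1D plume sits at x = vt; there the Gaussian factor is 1 and C_max = M/(n_e·A·√(4πDt)), where n_e·A is the pore area the mass is dissolved in.
√(4πDt) = √(4π × 3.0 × 310) = 108.1 m, so C_max = 0.47/(0.41 × 4.7 × 108.1) = 0.00226 kg/m³.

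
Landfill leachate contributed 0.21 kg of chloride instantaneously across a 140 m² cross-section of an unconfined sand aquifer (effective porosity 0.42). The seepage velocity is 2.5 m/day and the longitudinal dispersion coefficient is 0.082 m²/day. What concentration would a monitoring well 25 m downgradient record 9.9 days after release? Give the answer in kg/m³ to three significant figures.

For an instantaneous plane source, C(x,t) = M/(n_e·A·√(4πDt)) · exp(−(x−vt)²/(4Dt)), with n_e·A the pore (flow) area.
Plume center vt = 2.5 × 9.9 = 24.75 m, so the well at 25 m is 0.25 m downgradient of the peak.
√(4πDt) = 3.194 m, giving peak height M/(n_e·A·√(4πDt)) = 0.21/(0.42 × 140 × 3.194) = 0.001118 kg/m³.
(x−vt)²/(4Dt) = (0.25)²/(4 × 0.082 × 9.9) = 0.01925; exp(−0.01925) = 0.9809.
C = 0.001118 × 0.9809 = 0.00110 kg/m³.

0.00110 kg/m³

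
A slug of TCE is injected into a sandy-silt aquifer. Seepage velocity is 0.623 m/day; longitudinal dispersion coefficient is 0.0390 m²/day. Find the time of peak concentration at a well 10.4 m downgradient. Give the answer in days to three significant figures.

For the 1D instantaneous-source solution, setting ∂C/∂t = 0 at fixed x gives v²t² + 2Dt − x² = 0, so t = (√(D² + v²x²) − D)/v².
√(D² + v²x²) = √(0.0390² + 0.623² × 10.4²) = 6.479; v² = 0.388129.
t = (6.479 − 0.0390)/0.388129 = 16.6 days (vs. the pure-advection estimate x/v = 16.7 d).

16.6 days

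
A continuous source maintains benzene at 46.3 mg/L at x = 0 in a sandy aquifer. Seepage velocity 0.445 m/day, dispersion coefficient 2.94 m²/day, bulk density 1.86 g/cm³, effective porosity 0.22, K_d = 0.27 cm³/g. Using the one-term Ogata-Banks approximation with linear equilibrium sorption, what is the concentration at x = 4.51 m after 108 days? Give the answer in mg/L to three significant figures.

Retardation factor R = 1 + ρ_b·K_d/n = 1 + 1.86 × 0.27/0.22 = 3.283.
Sorption retards both mechanisms: v_R = v/R = 0.1355 m/day, D_R = D/R = 0.8955 m²/day.
v_R·t = 0.1355 × 108 = 14.634 m; 2√(D_R t) = 19.67 m; argument = (4.51 − 14.634)/19.67 = -0.5147.
C = C₀ × ½·erfc(-0.5147) = 46.3 × 0.7667 = 35.5 mg/L.

35.5 mg/L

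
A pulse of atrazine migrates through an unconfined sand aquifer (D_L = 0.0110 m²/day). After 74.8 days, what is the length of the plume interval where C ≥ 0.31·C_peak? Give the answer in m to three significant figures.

The plume is Gaussian with σ = √(2Dt) = √(2 × 0.0110 × 74.8) = 1.283 m.
C/C_peak = exp(−Δx²/(2σ²)) = 0.31 ⇒ Δx = σ·√(−2 ln 0.31) = 1.283 × 1.530 = 1.963 m.
Width = 2Δx = 3.93 m.

3.93 m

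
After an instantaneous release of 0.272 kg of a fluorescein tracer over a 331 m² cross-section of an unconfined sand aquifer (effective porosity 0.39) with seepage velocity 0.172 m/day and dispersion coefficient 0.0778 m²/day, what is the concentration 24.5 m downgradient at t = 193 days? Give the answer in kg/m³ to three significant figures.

For an instantaneous plane source, C(x,t) = M/(n_e·A·√(4πDt)) · exp(−(x−vt)²/(4Dt)), with n_e·A the pore (flow) area.
Plume center vt = 0.172 × 193 = 33.196 m, so the well at 24.5 m is 8.696 m upgradient of the peak.
√(4πDt) = 13.74 m, giving peak height M/(n_e·A·√(4πDt)) = 0.272/(0.39 × 331 × 13.74) = 0.0001534 kg/m³.
(x−vt)²/(4Dt) = (-8.696)²/(4 × 0.0778 × 193) = 1.259; exp(−1.259) = 0.2839.
C = 0.0001534 × 0.2839 = 4.36e-05 kg/m³.

4.36e-05 kg/m³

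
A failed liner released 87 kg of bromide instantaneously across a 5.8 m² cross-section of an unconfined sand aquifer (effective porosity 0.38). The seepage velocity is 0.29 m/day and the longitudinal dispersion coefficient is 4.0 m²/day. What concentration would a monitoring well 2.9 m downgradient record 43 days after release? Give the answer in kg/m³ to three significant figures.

0.743 kg/m³

For an instantaneous plane source, C(x,t) = M/(n_e·A·√(4πDt)) · exp(−(x−vt)²/(4Dt)), with n_e·A the pore (flow) area.
Plume center vt = 0.29 × 43 = 12.47 m, so the well at 2.9 m is 9.57 m upgradient of the peak.
√(4πDt) = 46.49 m, giving peak height M/(n_e·A·√(4πDt)) = 87/(0.38 × 5.8 × 46.49) = 0.8491 kg/m³.
(x−vt)²/(4Dt) = (-9.57)²/(4 × 4.0 × 43) = 0.1331; exp(−0.1331) = 0.8754.
C = 0.8491 × 0.8754 = 0.743 kg/m³.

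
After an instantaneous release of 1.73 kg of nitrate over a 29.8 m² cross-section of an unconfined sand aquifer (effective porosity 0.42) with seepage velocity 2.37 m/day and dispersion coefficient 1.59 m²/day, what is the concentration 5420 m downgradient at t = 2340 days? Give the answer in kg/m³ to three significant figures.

0.000221 kg/m³

For an instantaneous plane source, C(x,t) = M/(n_e·A·√(4πDt)) · exp(−(x−vt)²/(4Dt)), with n_e·A the pore (flow) area.
Plume center vt = 2.37 × 2340 = 5545.8 m, so the well at 5420 m is 125.8 m upgradient of the peak.
√(4πDt) = 216.2 m, giving peak height M/(n_e·A·√(4πDt)) = 1.73/(0.42 × 29.8 × 216.2) = 0.0006393 kg/m³.
(x−vt)²/(4Dt) = (-125.8)²/(4 × 1.59 × 2340) = 1.063; exp(−1.063) = 0.3454.
C = 0.0006393 × 0.3454 = 0.000221 kg/m³.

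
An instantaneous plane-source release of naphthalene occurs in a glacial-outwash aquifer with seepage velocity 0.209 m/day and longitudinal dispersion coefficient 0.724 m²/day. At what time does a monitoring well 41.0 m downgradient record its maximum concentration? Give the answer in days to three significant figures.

For the 1D instantaneous-source solution, setting ∂C/∂t = 0 at fixed x gives v²t² + 2Dt − x² = 0, so t = (√(D² + v²x²) − D)/v².
√(D² + v²x²) = √(0.724² + 0.209² × 41.0²) = 8.600; v² = 0.043681.
t = (8.600 − 0.724)/0.043681 = 180 days (vs. the pure-advection estimate x/v = 196 d).

180 days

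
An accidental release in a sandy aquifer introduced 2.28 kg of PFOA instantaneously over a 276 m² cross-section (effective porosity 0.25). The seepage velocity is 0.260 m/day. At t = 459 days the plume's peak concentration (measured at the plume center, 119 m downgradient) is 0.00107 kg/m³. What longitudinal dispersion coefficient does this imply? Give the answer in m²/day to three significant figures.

At the plume center C_max = M/(n_e·A·√(4πDt)), so D = M²/(4πt·(n_e·A·C_max)²).
n_e·A·C_max = 0.25 × 276 × 0.00107 = 0.07383 kg/m.
D = 2.28²/(4π × 459 × 0.07383²) = 0.165 m²/day.

0.165 m²/day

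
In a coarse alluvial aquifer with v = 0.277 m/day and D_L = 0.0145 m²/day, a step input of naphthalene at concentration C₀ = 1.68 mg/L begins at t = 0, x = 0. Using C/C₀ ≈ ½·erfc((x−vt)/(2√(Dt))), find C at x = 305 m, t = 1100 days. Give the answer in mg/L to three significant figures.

For a continuous step input, C/C₀ ≈ ½·erfc((x−vt)/(2√(Dt))).
vt = 0.277 × 1100 = 304.7 m and 2√(Dt) = 2√(0.0145 × 1100) = 7.987 m.
Argument (x−vt)/(2√(Dt)) = (305 − 304.7)/7.987 = 0.03756; ½·erfc(0.03756) = 0.4788.
C = 1.68 × 0.4788 = 0.804 mg/L.

0.804 mg/L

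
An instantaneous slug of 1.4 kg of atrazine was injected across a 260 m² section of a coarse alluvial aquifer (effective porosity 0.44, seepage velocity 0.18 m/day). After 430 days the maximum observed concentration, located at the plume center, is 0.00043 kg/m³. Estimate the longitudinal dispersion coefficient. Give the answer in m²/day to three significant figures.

0.150 m²/day

At the plume center C_max = M/(n_e·A·√(4πDt)), so D = M²/(4πt·(n_e·A·C_max)²).
n_e·A·C_max = 0.44 × 260 × 0.00043 = 0.04919 kg/m.
D = 1.4²/(4π × 430 × 0.04919²) = 0.150 m²/day.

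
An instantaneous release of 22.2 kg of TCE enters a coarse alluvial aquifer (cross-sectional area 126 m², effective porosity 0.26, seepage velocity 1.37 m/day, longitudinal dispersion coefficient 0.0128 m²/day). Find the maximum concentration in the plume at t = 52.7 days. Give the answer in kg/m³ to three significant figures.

The peak of an instantaneous 1D plume sits at x = vt; there the Gaussian factor is 1 and C_max = M/(n_e·A·√(4πDt)), where n_e·A is the pore area the mass is dissolved in.
√(4πDt) = √(4π × 0.0128 × 52.7) = 2.911 m, so C_max = 22.2/(0.26 × 126 × 2.911) = 0.233 kg/m³.

0.233 kg/m³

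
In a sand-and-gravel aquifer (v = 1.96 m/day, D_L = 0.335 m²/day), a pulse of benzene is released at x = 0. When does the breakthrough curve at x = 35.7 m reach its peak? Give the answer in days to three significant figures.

For the 1D instantaneous-source solution, setting ∂C/∂t = 0 at fixed x gives v²t² + 2Dt − x² = 0, so t = (√(D² + v²x²) − D)/v².
√(D² + v²x²) = √(0.335² + 1.96² × 35.7²) = 69.97; v² = 3.8416.
t = (69.97 − 0.335)/3.8416 = 18.1 days (vs. the pure-advection estimate x/v = 18.2 d).

18.1 days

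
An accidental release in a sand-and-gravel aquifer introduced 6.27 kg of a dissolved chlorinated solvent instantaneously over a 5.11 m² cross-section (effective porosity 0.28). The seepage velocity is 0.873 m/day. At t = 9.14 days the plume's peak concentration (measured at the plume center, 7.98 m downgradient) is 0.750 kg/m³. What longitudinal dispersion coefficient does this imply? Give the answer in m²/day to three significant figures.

0.297 m²/day

At the plume center C_max = M/(n_e·A·√(4πDt)), so D = M²/(4πt·(n_e·A·C_max)²).
n_e·A·C_max = 0.28 × 5.11 × 0.750 = 1.073 kg/m.
D = 6.27²/(4π × 9.14 × 1.073²) = 0.297 m²/day.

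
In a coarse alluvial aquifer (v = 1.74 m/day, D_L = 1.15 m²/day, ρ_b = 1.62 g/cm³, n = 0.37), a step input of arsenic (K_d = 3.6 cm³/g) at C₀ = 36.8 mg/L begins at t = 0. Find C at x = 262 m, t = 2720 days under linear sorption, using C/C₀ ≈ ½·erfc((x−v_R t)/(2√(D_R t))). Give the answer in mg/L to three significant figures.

31.4 mg/L

Retardation factor R = 1 + ρ_b·K_d/n = 1 + 1.62 × 3.6/0.37 = 16.76.
Sorption retards both mechanisms: v_R = v/R = 0.1038 m/day, D_R = D/R = 0.06862 m²/day.
v_R·t = 0.1038 × 2720 = 282.336 m; 2√(D_R t) = 27.32 m; argument = (262 − 282.336)/27.32 = -0.7444.
C = C₀ × ½·erfc(-0.7444) = 36.8 × 0.8538 = 31.4 mg/L.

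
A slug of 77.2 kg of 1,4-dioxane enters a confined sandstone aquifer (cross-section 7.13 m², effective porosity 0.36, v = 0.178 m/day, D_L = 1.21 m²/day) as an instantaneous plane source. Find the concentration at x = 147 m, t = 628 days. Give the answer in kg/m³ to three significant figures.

0.205 kg/m³

For an instantaneous plane source, C(x,t) = M/(n_e·A·√(4πDt)) · exp(−(x−vt)²/(4Dt)), with n_e·A the pore (flow) area.
Plume center vt = 0.178 × 628 = 111.784 m, so the well at 147 m is 35.216 m downgradient of the peak.
√(4πDt) = 97.72 m, giving peak height M/(n_e·A·√(4πDt)) = 77.2/(0.36 × 7.13 × 97.72) = 0.3078 kg/m³.
(x−vt)²/(4Dt) = (35.216)²/(4 × 1.21 × 628) = 0.4080; exp(−0.4080) = 0.6650.
C = 0.3078 × 0.6650 = 0.205 kg/m³.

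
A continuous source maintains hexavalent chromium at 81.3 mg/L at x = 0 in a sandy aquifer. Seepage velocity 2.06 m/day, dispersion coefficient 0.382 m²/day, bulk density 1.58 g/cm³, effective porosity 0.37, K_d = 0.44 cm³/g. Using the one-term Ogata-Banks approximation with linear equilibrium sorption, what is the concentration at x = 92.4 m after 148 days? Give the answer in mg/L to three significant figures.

80.0 mg/L

Retardation factor R = 1 + ρ_b·K_d/n = 1 + 1.58 × 0.44/0.37 = 2.879.
Sorption retards both mechanisms: v_R = v/R = 0.7155 m/day, D_R = D/R = 0.1327 m²/day.
v_R·t = 0.7155 × 148 = 105.894 m; 2√(D_R t) = 8.863 m; argument = (92.4 − 105.894)/8.863 = -1.523.
C = C₀ × ½·erfc(-1.523) = 81.3 × 0.9844 = 80.0 mg/L.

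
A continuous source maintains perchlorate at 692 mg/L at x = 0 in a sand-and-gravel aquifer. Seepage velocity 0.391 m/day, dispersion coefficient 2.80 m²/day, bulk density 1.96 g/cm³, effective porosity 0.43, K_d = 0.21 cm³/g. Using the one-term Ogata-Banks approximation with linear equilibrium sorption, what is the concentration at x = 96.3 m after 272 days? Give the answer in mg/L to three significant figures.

Retardation factor R = 1 + ρ_b·K_d/n = 1 + 1.96 × 0.21/0.43 = 1.957.
Sorption retards both mechanisms: v_R = v/R = 0.1998 m/day, D_R = D/R = 1.431 m²/day.
v_R·t = 0.1998 × 272 = 54.3456 m; 2√(D_R t) = 39.46 m; argument = (96.3 − 54.3456)/39.46 = 1.063.
C = C₀ × ½·erfc(1.063) = 692 × 0.06638 = 45.9 mg/L.

45.9 mg/L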